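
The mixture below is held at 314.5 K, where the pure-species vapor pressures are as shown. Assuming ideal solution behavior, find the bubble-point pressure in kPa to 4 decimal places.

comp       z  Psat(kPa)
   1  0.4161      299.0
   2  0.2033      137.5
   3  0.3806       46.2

At the bubble point ψ → 0, so ΣzᵢKᵢ = 1 with Kᵢ = Pᵢˢᵃᵗ/P ⇒ P = ΣzᵢPᵢˢᵃᵗ.
P = 0.4161·299.0 + 0.2033·137.5 + 0.3806·46.2 = 169.9514 kPa

Pbub = 169.9514 kPa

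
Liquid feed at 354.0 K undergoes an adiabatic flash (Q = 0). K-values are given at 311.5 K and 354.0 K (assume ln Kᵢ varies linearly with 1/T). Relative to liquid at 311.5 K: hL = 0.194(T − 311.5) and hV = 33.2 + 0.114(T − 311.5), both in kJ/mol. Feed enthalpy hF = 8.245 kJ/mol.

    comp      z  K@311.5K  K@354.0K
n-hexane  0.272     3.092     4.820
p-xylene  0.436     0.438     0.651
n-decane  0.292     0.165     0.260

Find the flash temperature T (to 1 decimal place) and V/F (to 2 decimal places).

T = 326.6 K, V/F = 0.17

Adiabatic flash: solve Rachford–Rice at each trial T, then check hF = ψ·hV(T) + (1−ψ)·hL(T).
  T = 311.5 K: K = (3.092, 0.438, 0.165), RR gives ψ = 0.056, H_out = 1.874 kJ/mol
  T = 354.0 K: K = (4.820, 0.651, 0.260), RR gives ψ = 0.332, H_out = 18.126 kJ/mol
  T = 332.8 K: K = (3.918, 0.541, 0.210), RR gives ψ = 0.205, H_out = 10.602 kJ/mol
  T = 322.1 K: K = (3.492, 0.488, 0.187), RR gives ψ = 0.136, H_out = 6.444 kJ/mol
  T = 327.5 K: K = (3.704, 0.515, 0.199), RR gives ψ = 0.172, H_out = 8.587 kJ/mol
  T = 324.8 K: K = (3.598, 0.501, 0.193), RR gives ψ = 0.154, H_out = 7.528 kJ/mol
  T = 326.1 K: K = (3.649, 0.508, 0.195), RR gives ψ = 0.163, H_out = 8.041 kJ/mol
Linear interpolation between T = 326.1 (H_out = 8.041) and T = 327.5 (H_out = 8.587) on hF = 8.245 gives T ≈ 326.6 K, at which ψ = 0.17.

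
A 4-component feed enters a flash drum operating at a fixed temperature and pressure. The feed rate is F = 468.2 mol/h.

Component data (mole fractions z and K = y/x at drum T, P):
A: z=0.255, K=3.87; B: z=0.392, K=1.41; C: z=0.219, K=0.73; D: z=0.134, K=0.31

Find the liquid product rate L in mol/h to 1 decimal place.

L = 47.1 mol/h

Let β = V/F and solve Σ zᵢ(Kᵢ−1)/(1+β(Kᵢ−1)) = 0.
Check two-phase: ΣzᵢKᵢ = 1.741 > 1 and Σzᵢ/Kᵢ = 1.076 > 1, so g(0) = 0.741 > 0 and g(1) = -0.076 < 0.
Newton iteration, β⁰ = 0.5:
  β = 0.500: g = 0.2244, g' = -0.570 → β = 0.894
  β = 0.894: g = 0.0036, g' = -0.663 → β = 0.899
Converged at β = 0.899.
Then V = β·F = 0.8994·468.2 = 421.1 mol/h and L = F − V = 47.1 mol/h.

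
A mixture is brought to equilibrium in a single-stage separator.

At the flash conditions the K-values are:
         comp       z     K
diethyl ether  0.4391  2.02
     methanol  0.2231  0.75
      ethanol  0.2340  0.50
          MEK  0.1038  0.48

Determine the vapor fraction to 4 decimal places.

ψ = 0.5105

Newton–Raphson from ψ = 0.5:
  ψ = 0.5000: g = 0.00393, g' = -0.3738 → ψ = 0.5105
Converged at ψ = 0.5105.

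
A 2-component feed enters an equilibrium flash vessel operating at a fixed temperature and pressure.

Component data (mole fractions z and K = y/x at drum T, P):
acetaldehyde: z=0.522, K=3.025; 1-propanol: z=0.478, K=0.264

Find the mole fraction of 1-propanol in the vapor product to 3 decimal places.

Material balance + equilibrium reduce to Σ zᵢ(Kᵢ−1)/(1+β(Kᵢ−1)) = 0.
Feasibility: ΣzᵢKᵢ = 1.705, Σzᵢ/Kᵢ = 1.983 — both > 1, two phases present.
Binary case is linear: z₁(K₁−1)(1+β(K₂−1)) + z₂(K₂−1)(1+β(K₁−1)) = 0
⇒ β = [z₁(K₁−1)+z₂(K₂−1)] / [−(K₁−1)(K₂−1)] = 0.7052/1.4904 = 0.473
Compositions from xᵢ = zᵢ/(1+β(Kᵢ−1)), yᵢ = Kᵢxᵢ:
  acetaldehyde: x = 0.267, y = 0.806
  1-propanol: x = 0.733, y = 0.194

y_1-propanol = 0.194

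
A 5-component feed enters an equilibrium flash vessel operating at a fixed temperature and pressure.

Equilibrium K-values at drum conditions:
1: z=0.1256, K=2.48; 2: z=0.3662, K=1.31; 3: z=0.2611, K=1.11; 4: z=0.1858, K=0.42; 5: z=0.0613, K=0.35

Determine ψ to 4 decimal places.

Rachford–Rice: g(ψ) = Σ zᵢ(Kᵢ−1)/(1+ψ(Kᵢ−1)) = 0.
g(0) = ΣzᵢKᵢ − 1 = 0.1805 and g(1) = 1 − Σzᵢ/Kᵢ = -0.1829, so a root lies in (0, 1).
Newton–Raphson from ψ = 0.5:
  ψ = 0.5000: g = 0.02153, g' = -0.3009 → ψ = 0.5716
  ψ = 0.5716: g = -0.00044, g' = -0.3144 → ψ = 0.5702
Converged at ψ = 0.5702.

ψ = 0.5702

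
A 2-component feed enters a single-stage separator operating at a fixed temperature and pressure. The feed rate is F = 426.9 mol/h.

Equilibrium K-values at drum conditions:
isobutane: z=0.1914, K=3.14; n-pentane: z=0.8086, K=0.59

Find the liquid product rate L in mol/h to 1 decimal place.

L = 388.9 mol/h

Let β = V/F and solve Σ zᵢ(Kᵢ−1)/(1+β(Kᵢ−1)) = 0.
g(0) = ΣzᵢKᵢ − 1 = 0.0781 and g(1) = 1 − Σzᵢ/Kᵢ = -0.4315, so a root lies in (0, 1).
Binary case is linear: z₁(K₁−1)(1+β(K₂−1)) + z₂(K₂−1)(1+β(K₁−1)) = 0
⇒ β = [z₁(K₁−1)+z₂(K₂−1)] / [−(K₁−1)(K₂−1)] = 0.07807/0.87740 = 0.0890
Then V = β·F = 0.0890·426.9 = 38.0 mol/h and L = F − V = 388.9 mol/h.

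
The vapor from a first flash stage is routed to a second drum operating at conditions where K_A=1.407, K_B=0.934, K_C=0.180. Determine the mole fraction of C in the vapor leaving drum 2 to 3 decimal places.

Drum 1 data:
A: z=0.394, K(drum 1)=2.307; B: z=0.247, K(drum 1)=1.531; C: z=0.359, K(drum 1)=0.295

Drum 1:
Rachford–Rice: g(ψ₁) = Σ zᵢ(Kᵢ−1)/(1+ψ₁(Kᵢ−1)) = 0.
g(0) = ΣzᵢKᵢ − 1 = 0.393 and g(1) = 1 − Σzᵢ/Kᵢ = -0.549, so a root lies in (0, 1).
Newton–Raphson from ψ₁ = 0.32:
  ψ₁ = 0.320: g = 0.1484, g' = -0.683 → ψ₁ = 0.537
  ψ₁ = 0.537: g = -0.0028, g' = -0.737 → ψ₁ = 0.533
Converged at ψ₁ = 0.533.
Drum-1 compositions:
  A: x = 0.232, y = 0.536
  B: x = 0.192, y = 0.295
  C: x = 0.575, y = 0.170
Drum-2 feed = drum-1 vapor: z₂ = (0.5356, 0.2947, 0.1697).
Drum 2:
Newton iteration, ψ₂⁰ = 0.5:
  ψ₂ = 0.500: g = -0.0749, g' = -0.390 → ψ₂ = 0.308
  ψ₂ = 0.308: g = -0.0124, g' = -0.276 → ψ₂ = 0.263
  ψ₂ = 0.263: g = -0.0004, g' = -0.259 → ψ₂ = 0.262
Converged at ψ₂ = 0.262.
  A: x = 0.484, y = 0.681
  B: x = 0.300, y = 0.280
  C: x = 0.216, y = 0.039

y_C (drum 2) = 0.039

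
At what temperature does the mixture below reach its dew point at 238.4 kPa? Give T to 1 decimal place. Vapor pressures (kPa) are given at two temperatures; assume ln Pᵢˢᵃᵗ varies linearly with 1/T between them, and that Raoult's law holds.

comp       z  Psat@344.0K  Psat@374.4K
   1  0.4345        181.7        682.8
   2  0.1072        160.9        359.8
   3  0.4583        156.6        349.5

Dew-point temperature: Σzᵢ·P/Pᵢˢᵃᵗ(T) = 1. Interpolate ln Pᵢˢᵃᵗ = aᵢ + bᵢ/T.
  T = 344.0 K: ΣzᵢP/Pᵢˢᵃᵗ = 1.4266
  T = 374.4 K: ΣzᵢP/Pᵢˢᵃᵗ = 0.5353
  T = 359.2 K: ΣzᵢP/Pᵢˢᵃᵗ = 0.8495
  T = 351.6 K: ΣzᵢP/Pᵢˢᵃᵗ = 1.0924
  T = 355.4 K: ΣzᵢP/Pᵢˢᵃᵗ = 0.9616
  T = 353.5 K: ΣzᵢP/Pᵢˢᵃᵗ = 1.0244
Interpolating between 353.5 K and 355.4 K gives T ≈ 354.2 K.

T = 354.2 K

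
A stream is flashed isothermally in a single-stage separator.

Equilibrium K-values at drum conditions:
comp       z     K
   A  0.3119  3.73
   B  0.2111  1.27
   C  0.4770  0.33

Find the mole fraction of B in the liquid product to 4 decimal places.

x_B = 0.1894

Let ψ = V/F and solve Σ zᵢ(Kᵢ−1)/(1+ψ(Kᵢ−1)) = 0.
Feasibility: ΣzᵢKᵢ = 1.5889, Σzᵢ/Kᵢ = 1.6953 — both > 1, two phases present.
Newton–Raphson from ψ = 0.5:
  ψ = 0.5000: g = -0.07033, g' = -0.9117 → ψ = 0.4229
  ψ = 0.4229: g = 0.00046, g' = -0.9301 → ψ = 0.4234
Converged at ψ = 0.4234.
Compositions from xᵢ = zᵢ/(1+ψ(Kᵢ−1)), yᵢ = Kᵢxᵢ:
  A: x = 0.1447, y = 0.5397
  B: x = 0.1894, y = 0.2406
  C: x = 0.6659, y = 0.2197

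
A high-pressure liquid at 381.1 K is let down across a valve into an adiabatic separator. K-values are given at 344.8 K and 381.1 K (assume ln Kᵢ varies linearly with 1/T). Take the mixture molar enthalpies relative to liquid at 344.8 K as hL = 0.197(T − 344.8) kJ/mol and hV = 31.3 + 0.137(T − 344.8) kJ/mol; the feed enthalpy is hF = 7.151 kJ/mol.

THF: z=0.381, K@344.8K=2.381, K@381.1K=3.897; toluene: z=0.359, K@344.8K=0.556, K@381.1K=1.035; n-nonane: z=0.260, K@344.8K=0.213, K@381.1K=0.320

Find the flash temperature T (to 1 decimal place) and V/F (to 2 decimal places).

T = 346.3 K, V/F = 0.22

Adiabatic flash: solve Rachford–Rice at each trial T, then check hF = ψ·hV(T) + (1−ψ)·hL(T).
  T = 344.8 K: K = (2.381, 0.556, 0.213), RR gives ψ = 0.193, H_out = 6.034 kJ/mol
  T = 381.1 K: K = (3.897, 1.035, 0.320), RR gives ψ = 0.749, H_out = 28.968 kJ/mol
  T = 363.0 K: K = (3.086, 0.771, 0.264), RR gives ψ = 0.491, H_out = 18.431 kJ/mol
  T = 353.9 K: K = (2.720, 0.658, 0.238), RR gives ψ = 0.349, H_out = 12.518 kJ/mol
  T = 349.4 K: K = (2.549, 0.606, 0.225), RR gives ψ = 0.274, H_out = 9.406 kJ/mol
  T = 347.1 K: K = (2.464, 0.581, 0.219), RR gives ψ = 0.234, H_out = 7.748 kJ/mol
Linear interpolation between T = 344.8 (H_out = 6.034) and T = 347.1 (H_out = 7.748) on hF = 7.151 gives T ≈ 346.3 K, at which ψ = 0.22.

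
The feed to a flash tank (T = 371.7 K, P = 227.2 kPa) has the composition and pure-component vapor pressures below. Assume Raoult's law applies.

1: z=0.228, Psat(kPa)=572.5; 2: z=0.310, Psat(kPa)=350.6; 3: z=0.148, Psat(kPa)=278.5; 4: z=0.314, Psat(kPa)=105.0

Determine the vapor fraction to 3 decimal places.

ψ = 0.813

Raoult's law: Kᵢ = Pᵢˢᵃᵗ/P = Pᵢˢᵃᵗ/227.2.
  K_1 = 572.5/227.2 = 2.51981, K_2 = 350.6/227.2 = 1.54313, K_3 = 278.5/227.2 = 1.22579, K_4 = 105.0/227.2 = 0.46215
Newton–Raphson from ψ = 0.5:
  ψ = 0.500: g = 0.1283, g' = -0.403 → ψ = 0.819
  ψ = 0.819: g = -0.0026, g' = -0.444 → ψ = 0.813
Converged at ψ = 0.813.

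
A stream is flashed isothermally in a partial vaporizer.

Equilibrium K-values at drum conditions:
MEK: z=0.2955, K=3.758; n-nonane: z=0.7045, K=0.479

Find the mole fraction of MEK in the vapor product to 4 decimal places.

y_MEK = 0.5971

Iterate (Newton) starting at β = 0.56:
  β = 0.5600: g = -0.19795, g' = -0.7284 → β = 0.2882
  β = 0.2882: g = 0.02213, g' = -0.9624 → β = 0.3112
  β = 0.3112: g = 0.00046, g' = -0.9232 → β = 0.3117
Converged at β = 0.3117.
Compositions from xᵢ = zᵢ/(1+β(Kᵢ−1)), yᵢ = Kᵢxᵢ:
  MEK: x = 0.1589, y = 0.5971
  n-nonane: x = 0.8411, y = 0.4029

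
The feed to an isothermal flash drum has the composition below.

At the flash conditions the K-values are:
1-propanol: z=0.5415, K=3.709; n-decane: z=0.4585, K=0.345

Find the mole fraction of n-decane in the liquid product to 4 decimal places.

x_n-decane = 0.8053

Binary case is linear: z₁(K₁−1)(1+ψ(K₂−1)) + z₂(K₂−1)(1+ψ(K₁−1)) = 0
⇒ ψ = [z₁(K₁−1)+z₂(K₂−1)] / [−(K₁−1)(K₂−1)] = 1.16661/1.77440 = 0.6575
Compositions from xᵢ = zᵢ/(1+ψ(Kᵢ−1)), yᵢ = Kᵢxᵢ:
  1-propanol: x = 0.1947, y = 0.7222
  n-decane: x = 0.8053, y = 0.2778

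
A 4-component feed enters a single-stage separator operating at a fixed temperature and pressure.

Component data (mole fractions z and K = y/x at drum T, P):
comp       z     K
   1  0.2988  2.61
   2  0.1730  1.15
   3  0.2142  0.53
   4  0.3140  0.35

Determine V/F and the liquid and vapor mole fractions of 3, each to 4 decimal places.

V/F = 0.2659, x_3 = 0.2448, y_3 = 0.1297

Rachford–Rice: g(V/F) = Σ zᵢ(Kᵢ−1)/(1+V/F(Kᵢ−1)) = 0.
Check two-phase: ΣzᵢKᵢ = 1.2022 > 1 and Σzᵢ/Kᵢ = 1.5662 > 1, so g(0) = 0.2022 > 0 and g(1) = -0.5662 < 0.
Newton–Raphson from V/F = 0.5:
  V/F = 0.5000: g = -0.14331, g' = -0.6131 → V/F = 0.2663
  V/F = 0.2663: g = -0.00021, g' = -0.6389 → V/F = 0.2659
Converged at V/F = 0.2659.
Compositions from xᵢ = zᵢ/(1+V/F(Kᵢ−1)), yᵢ = Kᵢxᵢ:
  1: x = 0.2092, y = 0.5461
  2: x = 0.1664, y = 0.1913
  3: x = 0.2448, y = 0.1297
  4: x = 0.3796, y = 0.1329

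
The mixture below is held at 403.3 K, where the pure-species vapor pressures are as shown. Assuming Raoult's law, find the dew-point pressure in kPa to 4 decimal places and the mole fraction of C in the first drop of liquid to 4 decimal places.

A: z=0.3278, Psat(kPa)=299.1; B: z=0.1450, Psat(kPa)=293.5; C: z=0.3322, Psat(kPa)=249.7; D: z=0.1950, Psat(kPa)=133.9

Pdew = 228.4827 kPa, x_C = 0.3040

At the dew point ψ → 1, so Σzᵢ/Kᵢ = 1 with Kᵢ = Pᵢˢᵃᵗ/P ⇒ 1/P = Σzᵢ/Pᵢˢᵃᵗ.
1/P = 0.3278/299.1 + 0.1450/293.5 + 0.3322/249.7 + 0.1950/133.9 = 0.0043767 ⇒ P = 228.4827 kPa
xᵢ = zᵢP/Pᵢˢᵃᵗ ⇒ x_C = 0.3322·228.4827/249.7 = 0.3040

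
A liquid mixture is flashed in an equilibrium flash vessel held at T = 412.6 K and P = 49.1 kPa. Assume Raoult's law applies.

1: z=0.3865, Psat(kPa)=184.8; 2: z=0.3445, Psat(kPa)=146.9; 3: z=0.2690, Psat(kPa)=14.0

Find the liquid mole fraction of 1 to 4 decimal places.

x_1 = 0.1101

Raoult's law: Kᵢ = Pᵢˢᵃᵗ/P = Pᵢˢᵃᵗ/49.1.
  K_1 = 184.8/49.1 = 3.763747, K_2 = 146.9/49.1 = 2.991853, K_3 = 14.0/49.1 = 0.285132
Let ψ = V/F and solve Σ zᵢ(Kᵢ−1)/(1+ψ(Kᵢ−1)) = 0.
Check two-phase: ΣzᵢKᵢ = 2.5621 > 1 and Σzᵢ/Kᵢ = 1.1613 > 1, so g(0) = 1.5621 > 0 and g(1) = -0.1613 < 0.
Newton–Raphson from ψ = 0.5:
  ψ = 0.5000: g = 0.49299, g' = -1.1964 → ψ = 0.9121
  ψ = 0.9121: g = -0.00558, g' = -1.5456 → ψ = 0.9085
  ψ = 0.9085: g = -0.00003, g' = -1.5312 → ψ = 0.9084
Converged at ψ = 0.9084.
Compositions from xᵢ = zᵢ/(1+ψ(Kᵢ−1)), yᵢ = Kᵢxᵢ:
  1: x = 0.1101, y = 0.4144
  2: x = 0.1226, y = 0.3669
  3: x = 0.7673, y = 0.2188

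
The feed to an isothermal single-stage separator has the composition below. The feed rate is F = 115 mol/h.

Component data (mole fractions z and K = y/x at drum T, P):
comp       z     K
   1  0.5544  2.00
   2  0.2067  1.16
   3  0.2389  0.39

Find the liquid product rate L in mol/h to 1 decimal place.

L = 12.0 mol/h

Material balance + equilibrium reduce to Σ zᵢ(Kᵢ−1)/(1+β(Kᵢ−1)) = 0.
g(0) = ΣzᵢKᵢ − 1 = 0.4417 and g(1) = 1 − Σzᵢ/Kᵢ = -0.0680, so a root lies in (0, 1).
Newton iteration, β⁰ = 0.5:
  β = 0.5000: g = 0.19054, g' = -0.4350 → β = 0.9380
  β = 0.9380: g = -0.02584, g' = -0.6374 → β = 0.8975
  β = 0.8975: g = -0.00095, g' = -0.5921 → β = 0.8959
Converged at β = 0.8959.
Then V = β·F = 0.8959·115 = 103.0 mol/h and L = F − V = 12.0 mol/h.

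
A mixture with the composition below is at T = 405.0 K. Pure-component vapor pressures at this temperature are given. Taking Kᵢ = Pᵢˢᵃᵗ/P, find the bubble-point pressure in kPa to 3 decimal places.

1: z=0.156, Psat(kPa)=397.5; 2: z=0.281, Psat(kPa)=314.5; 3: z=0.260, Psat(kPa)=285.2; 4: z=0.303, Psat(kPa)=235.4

At the bubble point ψ → 0, so ΣzᵢKᵢ = 1 with Kᵢ = Pᵢˢᵃᵗ/P ⇒ P = ΣzᵢPᵢˢᵃᵗ.
P = 0.156·397.5 + 0.281·314.5 + 0.260·285.2 + 0.303·235.4 = 295.863 kPa

Pbub = 295.863 kPa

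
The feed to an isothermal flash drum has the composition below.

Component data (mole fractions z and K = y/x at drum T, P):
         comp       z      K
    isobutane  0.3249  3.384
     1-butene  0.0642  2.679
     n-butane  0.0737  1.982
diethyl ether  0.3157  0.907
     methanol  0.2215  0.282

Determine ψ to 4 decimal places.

ψ = 0.7392

Rachford–Rice: g(ψ) = Σ zᵢ(Kᵢ−1)/(1+ψ(Kᵢ−1)) = 0.
Feasibility: ΣzᵢKᵢ = 1.7663, Σzᵢ/Kᵢ = 1.2907 — both > 1, two phases present.
Newton iteration, ψ⁰ = 0.55:
  ψ = 0.5500: g = 0.14440, g' = -0.7395 → ψ = 0.7453
  ψ = 0.7453: g = -0.00502, g' = -0.8304 → ψ = 0.7392
Converged at ψ = 0.7392.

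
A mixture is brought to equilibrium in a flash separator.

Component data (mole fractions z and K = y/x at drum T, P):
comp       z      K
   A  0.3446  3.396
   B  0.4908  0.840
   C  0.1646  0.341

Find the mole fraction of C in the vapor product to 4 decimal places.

y_C = 0.1088

Iterate (Newton) starting at ψ = 0.5:
  ψ = 0.5000: g = 0.12851, g' = -0.5833 → ψ = 0.7203
  ψ = 0.7203: g = 0.00766, g' = -0.5413 → ψ = 0.7344
Converged at ψ = 0.7344.
Compositions from xᵢ = zᵢ/(1+ψ(Kᵢ−1)), yᵢ = Kᵢxᵢ:
  A: x = 0.1249, y = 0.4241
  B: x = 0.5562, y = 0.4672
  C: x = 0.3190, y = 0.1088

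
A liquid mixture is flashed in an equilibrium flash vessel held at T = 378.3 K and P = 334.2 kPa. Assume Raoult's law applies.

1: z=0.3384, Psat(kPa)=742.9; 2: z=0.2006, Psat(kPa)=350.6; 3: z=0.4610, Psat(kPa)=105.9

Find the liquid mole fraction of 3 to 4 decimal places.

Raoult's law: Kᵢ = Pᵢˢᵃᵗ/P = Pᵢˢᵃᵗ/334.2.
  K_1 = 742.9/334.2 = 2.222920, K_2 = 350.6/334.2 = 1.049072, K_3 = 105.9/334.2 = 0.316876
Newton iteration, ψ⁰ = 0.68:
  ψ = 0.6800: g = -0.35264, g' = -0.9016 → ψ = 0.2889
  ψ = 0.2889: g = -0.07683, g' = -0.6107 → ψ = 0.1631
  ψ = 0.1631: g = 0.00040, g' = -0.6247 → ψ = 0.1637
Converged at ψ = 0.1637.
Compositions from xᵢ = zᵢ/(1+ψ(Kᵢ−1)), yᵢ = Kᵢxᵢ:
  1: x = 0.2820, y = 0.6268
  2: x = 0.1990, y = 0.2088
  3: x = 0.5190, y = 0.1645

x_3 = 0.5190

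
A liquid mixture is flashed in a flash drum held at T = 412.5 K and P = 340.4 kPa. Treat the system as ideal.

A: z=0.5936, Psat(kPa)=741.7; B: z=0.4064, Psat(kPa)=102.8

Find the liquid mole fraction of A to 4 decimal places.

Raoult's law: Kᵢ = Pᵢˢᵃᵗ/P = Pᵢˢᵃᵗ/340.4.
  K_A = 741.7/340.4 = 2.178907, K_B = 102.8/340.4 = 0.301998
Rachford–Rice: g(β) = Σ zᵢ(Kᵢ−1)/(1+β(Kᵢ−1)) = 0.
Check two-phase: ΣzᵢKᵢ = 1.4161 > 1 and Σzᵢ/Kᵢ = 1.6181 > 1, so g(0) = 0.4161 > 0 and g(1) = -0.6181 < 0.
Iterate (Newton) starting at β = 0.5:
  β = 0.5000: g = 0.00453, g' = -0.7938 → β = 0.5057
Converged at β = 0.5057.
Compositions from xᵢ = zᵢ/(1+β(Kᵢ−1)), yᵢ = Kᵢxᵢ:
  A: x = 0.3719, y = 0.8103
  B: x = 0.6281, y = 0.1897

x_A = 0.3719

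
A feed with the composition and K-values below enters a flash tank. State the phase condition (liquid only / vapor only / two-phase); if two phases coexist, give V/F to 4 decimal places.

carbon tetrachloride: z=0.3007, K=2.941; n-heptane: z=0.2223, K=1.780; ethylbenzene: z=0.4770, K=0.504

ΣzᵢKᵢ = 1.5205; Σzᵢ/Kᵢ = 1.1736.
Both exceed 1, so a two-phase solution exists.
Rachford–Rice: g(ψ) = Σ zᵢ(Kᵢ−1)/(1+ψ(Kᵢ−1)) = 0.
Iterate (Newton) starting at ψ = 0.62:
  ψ = 0.6200: g = 0.04010, g' = -0.5395 → ψ = 0.6943
  ψ = 0.6943: g = 0.00021, g' = -0.5355 → ψ = 0.6947
Converged at ψ = 0.6947.

two-phase, V/F = 0.6947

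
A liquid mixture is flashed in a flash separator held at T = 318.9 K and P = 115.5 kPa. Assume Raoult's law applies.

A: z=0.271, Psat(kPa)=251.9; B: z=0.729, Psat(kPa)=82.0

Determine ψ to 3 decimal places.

ψ = 0.317

Raoult's law: Kᵢ = Pᵢˢᵃᵗ/P = Pᵢˢᵃᵗ/115.5.
  K_A = 251.9/115.5 = 2.18095, K_B = 82.0/115.5 = 0.70996
Material balance + equilibrium reduce to Σ zᵢ(Kᵢ−1)/(1+ψ(Kᵢ−1)) = 0.
Feasibility: ΣzᵢKᵢ = 1.109, Σzᵢ/Kᵢ = 1.151 — both > 1, two phases present.
Binary case is linear: z₁(K₁−1)(1+ψ(K₂−1)) + z₂(K₂−1)(1+ψ(K₁−1)) = 0
⇒ ψ = [z₁(K₁−1)+z₂(K₂−1)] / [−(K₁−1)(K₂−1)] = 0.1086/0.3425 = 0.317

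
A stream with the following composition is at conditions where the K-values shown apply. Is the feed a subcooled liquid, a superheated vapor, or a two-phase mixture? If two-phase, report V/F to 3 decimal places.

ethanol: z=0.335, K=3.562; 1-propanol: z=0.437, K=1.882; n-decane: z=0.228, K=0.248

ΣzᵢKᵢ = 2.072; Σzᵢ/Kᵢ = 1.246.
Both exceed 1, so a two-phase solution exists.
Let ψ = V/F and solve Σ zᵢ(Kᵢ−1)/(1+ψ(Kᵢ−1)) = 0.
Newton iteration, ψ⁰ = 0.66:
  ψ = 0.660: g = 0.2222, g' = -0.948 → ψ = 0.894
  ψ = 0.894: g = -0.0475, g' = -1.512 → ψ = 0.863
  ψ = 0.863: g = -0.0023, g' = -1.369 → ψ = 0.861
Converged at ψ = 0.861.

two-phase, V/F = 0.861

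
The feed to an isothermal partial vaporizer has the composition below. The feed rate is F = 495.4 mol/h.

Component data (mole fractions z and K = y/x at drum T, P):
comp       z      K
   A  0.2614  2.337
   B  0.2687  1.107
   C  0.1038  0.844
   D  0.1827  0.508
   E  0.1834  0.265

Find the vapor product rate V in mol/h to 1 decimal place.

V = 129.6 mol/h

Material balance + equilibrium reduce to Σ zᵢ(Kᵢ−1)/(1+β(Kᵢ−1)) = 0.
g(0) = ΣzᵢKᵢ − 1 = 0.1374 and g(1) = 1 − Σzᵢ/Kᵢ = -0.5293, so a root lies in (0, 1).
Iterate (Newton) starting at β = 0.53:
  β = 0.5300: g = -0.12831, g' = -0.5126 → β = 0.2797
  β = 0.2797: g = -0.00856, g' = -0.4696 → β = 0.2615
Converged at β = 0.2615.
Then V = β·F = 0.2615·495.4 = 129.6 mol/h and L = F − V = 365.8 mol/h.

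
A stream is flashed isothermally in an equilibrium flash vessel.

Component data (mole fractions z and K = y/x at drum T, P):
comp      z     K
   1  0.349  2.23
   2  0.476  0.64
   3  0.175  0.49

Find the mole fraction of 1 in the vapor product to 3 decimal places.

y_1 = 0.549

Rachford–Rice: g(V/F) = Σ zᵢ(Kᵢ−1)/(1+V/F(Kᵢ−1)) = 0.
Check two-phase: ΣzᵢKᵢ = 1.169 > 1 and Σzᵢ/Kᵢ = 1.257 > 1, so g(0) = 0.169 > 0 and g(1) = -0.257 < 0.
Newton–Raphson from V/F = 0.5:
  V/F = 0.500: g = -0.0630, g' = -0.376 → V/F = 0.333
  V/F = 0.333: g = 0.0025, g' = -0.412 → V/F = 0.339
Converged at V/F = 0.339.
Compositions from xᵢ = zᵢ/(1+V/F(Kᵢ−1)), yᵢ = Kᵢxᵢ:
  1: x = 0.246, y = 0.549
  2: x = 0.542, y = 0.347
  3: x = 0.212, y = 0.104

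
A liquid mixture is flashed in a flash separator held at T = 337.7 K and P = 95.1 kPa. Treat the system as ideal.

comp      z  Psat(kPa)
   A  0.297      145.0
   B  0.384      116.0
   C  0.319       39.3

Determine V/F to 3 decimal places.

Raoult's law: Kᵢ = Pᵢˢᵃᵗ/P = Pᵢˢᵃᵗ/95.1.
  K_A = 145.0/95.1 = 1.52471, K_B = 116.0/95.1 = 1.21977, K_C = 39.3/95.1 = 0.41325
Material balance + equilibrium reduce to Σ zᵢ(Kᵢ−1)/(1+V/F(Kᵢ−1)) = 0.
g(0) = ΣzᵢKᵢ − 1 = 0.053 and g(1) = 1 − Σzᵢ/Kᵢ = -0.282, so a root lies in (0, 1).
Newton iteration, V/F⁰ = 0.65:
  V/F = 0.650: g = -0.1125, g' = -0.347 → V/F = 0.325
  V/F = 0.325: g = -0.0195, g' = -0.244 → V/F = 0.245
  V/F = 0.245: g = -0.0005, g' = -0.231 → V/F = 0.243
Converged at V/F = 0.243.

V/F = 0.243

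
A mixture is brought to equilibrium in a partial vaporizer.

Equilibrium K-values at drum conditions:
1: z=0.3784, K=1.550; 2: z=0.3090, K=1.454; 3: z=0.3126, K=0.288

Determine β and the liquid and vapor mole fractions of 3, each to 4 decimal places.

Material balance + equilibrium reduce to Σ zᵢ(Kᵢ−1)/(1+β(Kᵢ−1)) = 0.
g(0) = ΣzᵢKᵢ − 1 = 0.1258 and g(1) = 1 − Σzᵢ/Kᵢ = -0.5421, so a root lies in (0, 1).
Newton iteration, β⁰ = 0.53:
  β = 0.5300: g = -0.08324, g' = -0.5188 → β = 0.3695
  β = 0.3695: g = -0.00895, g' = -0.4176 → β = 0.3481
  β = 0.3481: g = -0.00010, g' = -0.4083 → β = 0.3479
Converged at β = 0.3479.
Compositions from xᵢ = zᵢ/(1+β(Kᵢ−1)), yᵢ = Kᵢxᵢ:
  1: x = 0.3176, y = 0.4923
  2: x = 0.2669, y = 0.3880
  3: x = 0.4155, y = 0.1197

β = 0.3479, x_3 = 0.4155, y_3 = 0.1197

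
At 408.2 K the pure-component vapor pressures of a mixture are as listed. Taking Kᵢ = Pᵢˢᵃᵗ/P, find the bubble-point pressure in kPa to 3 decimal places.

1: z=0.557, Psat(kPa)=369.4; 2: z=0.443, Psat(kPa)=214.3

Pbub = 300.691 kPa

At the bubble point ψ → 0, so ΣzᵢKᵢ = 1 with Kᵢ = Pᵢˢᵃᵗ/P ⇒ P = ΣzᵢPᵢˢᵃᵗ.
P = 0.557·369.4 + 0.443·214.3 = 300.691 kPa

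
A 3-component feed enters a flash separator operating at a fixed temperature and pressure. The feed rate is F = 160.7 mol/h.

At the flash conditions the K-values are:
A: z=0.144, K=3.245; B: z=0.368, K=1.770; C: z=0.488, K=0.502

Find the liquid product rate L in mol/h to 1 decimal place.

L = 69.3 mol/h

Let β = V/F and solve Σ zᵢ(Kᵢ−1)/(1+β(Kᵢ−1)) = 0.
Feasibility: ΣzᵢKᵢ = 1.364, Σzᵢ/Kᵢ = 1.224 — both > 1, two phases present.
Newton–Raphson from β = 0.65:
  β = 0.650: g = -0.0390, g' = -0.482 → β = 0.569
Converged at β = 0.569.
Then V = β·F = 0.5687·160.7 = 91.4 mol/h and L = F − V = 69.3 mol/h.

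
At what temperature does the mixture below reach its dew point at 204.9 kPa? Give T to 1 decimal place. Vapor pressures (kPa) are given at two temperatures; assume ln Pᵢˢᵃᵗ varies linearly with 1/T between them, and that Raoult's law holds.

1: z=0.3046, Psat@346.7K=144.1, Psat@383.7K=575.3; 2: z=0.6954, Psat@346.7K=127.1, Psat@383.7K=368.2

T = 360.0 K

Dew-point temperature: Σzᵢ·P/Pᵢˢᵃᵗ(T) = 1. Interpolate ln Pᵢˢᵃᵗ = aᵢ + bᵢ/T.
  T = 346.7 K: ΣzᵢP/Pᵢˢᵃᵗ = 1.5542
  T = 383.7 K: ΣzᵢP/Pᵢˢᵃᵗ = 0.4955
  T = 365.2 K: ΣzᵢP/Pᵢˢᵃᵗ = 0.8505
  T = 355.9 K: ΣzᵢP/Pᵢˢᵃᵗ = 1.1418
  T = 360.5 K: ΣzᵢP/Pᵢˢᵃᵗ = 0.9849
  T = 358.2 K: ΣzᵢP/Pᵢˢᵃᵗ = 1.0599
Interpolating between 358.2 K and 360.5 K gives T ≈ 360.0 K.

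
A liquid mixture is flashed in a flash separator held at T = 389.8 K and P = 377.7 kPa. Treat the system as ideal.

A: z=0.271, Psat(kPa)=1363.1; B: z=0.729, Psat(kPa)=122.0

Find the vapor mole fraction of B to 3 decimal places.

y_B = 0.256

Raoult's law: Kᵢ = Pᵢˢᵃᵗ/P = Pᵢˢᵃᵗ/377.7.
  K_A = 1363.1/377.7 = 3.60895, K_B = 122.0/377.7 = 0.32301
Let ψ = V/F and solve Σ zᵢ(Kᵢ−1)/(1+ψ(Kᵢ−1)) = 0.
Check two-phase: ΣzᵢKᵢ = 1.213 > 1 and Σzᵢ/Kᵢ = 2.332 > 1, so g(0) = 0.213 > 0 and g(1) = -1.332 < 0.
Newton iteration, ψ⁰ = 0.66:
  ψ = 0.660: g = -0.6324, g' = -1.341 → ψ = 0.188
  ψ = 0.188: g = -0.0916, g' = -1.268 → ψ = 0.116
  ψ = 0.116: g = 0.0070, g' = -1.480 → ψ = 0.121
Converged at ψ = 0.121.
Compositions from xᵢ = zᵢ/(1+ψ(Kᵢ−1)), yᵢ = Kᵢxᵢ:
  A: x = 0.206, y = 0.744
  B: x = 0.794, y = 0.256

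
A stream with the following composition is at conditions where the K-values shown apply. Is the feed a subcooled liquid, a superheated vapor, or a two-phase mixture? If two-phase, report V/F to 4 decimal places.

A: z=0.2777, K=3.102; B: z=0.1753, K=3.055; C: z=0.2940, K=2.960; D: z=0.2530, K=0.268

two-phase, V/F = 0.8961

ΣzᵢKᵢ = 2.3350; Σzᵢ/Kᵢ = 1.1903.
Both exceed 1, so a two-phase solution exists.
Let ψ = V/F and solve Σ zᵢ(Kᵢ−1)/(1+ψ(Kᵢ−1)) = 0.
Newton iteration, ψ⁰ = 0.5:
  ψ = 0.5000: g = 0.46121, g' = -1.0971 → ψ = 0.9204
  ψ = 0.9204: g = -0.03858, g' = -1.6480 → ψ = 0.8970
  ψ = 0.8970: g = -0.00134, g' = -1.5369 → ψ = 0.8961
Converged at ψ = 0.8961.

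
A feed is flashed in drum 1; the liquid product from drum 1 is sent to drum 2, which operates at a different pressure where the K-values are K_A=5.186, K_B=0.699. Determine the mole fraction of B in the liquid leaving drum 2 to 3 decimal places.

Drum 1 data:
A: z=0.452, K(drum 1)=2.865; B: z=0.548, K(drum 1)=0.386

x_B (drum 2) = 0.933

Drum 1:
Material balance + equilibrium reduce to Σ zᵢ(Kᵢ−1)/(1+ψ₁(Kᵢ−1)) = 0.
g(0) = ΣzᵢKᵢ − 1 = 0.507 and g(1) = 1 − Σzᵢ/Kᵢ = -0.577, so a root lies in (0, 1).
Binary case is linear: z₁(K₁−1)(1+ψ₁(K₂−1)) + z₂(K₂−1)(1+ψ₁(K₁−1)) = 0
⇒ ψ₁ = [z₁(K₁−1)+z₂(K₂−1)] / [−(K₁−1)(K₂−1)] = 0.5065/1.1451 = 0.442
Drum-1 compositions:
  A: x = 0.248, y = 0.710
  B: x = 0.752, y = 0.290
Drum-2 feed = drum-1 liquid: z₂ = (0.2477, 0.7523).
Drum 2:
Let ψ₂ = V/F and solve Σ zᵢ(Kᵢ−1)/(1+ψ₂(Kᵢ−1)) = 0.
Check two-phase: ΣzᵢKᵢ = 1.810 > 1 and Σzᵢ/Kᵢ = 1.124 > 1, so g(0) = 0.810 > 0 and g(1) = -0.124 < 0.
Binary case is linear: z₁(K₁−1)(1+ψ₂(K₂−1)) + z₂(K₂−1)(1+ψ₂(K₁−1)) = 0
⇒ ψ₂ = [z₁(K₁−1)+z₂(K₂−1)] / [−(K₁−1)(K₂−1)] = 0.8103/1.2600 = 0.643
  A: x = 0.067, y = 0.348
  B: x = 0.933, y = 0.652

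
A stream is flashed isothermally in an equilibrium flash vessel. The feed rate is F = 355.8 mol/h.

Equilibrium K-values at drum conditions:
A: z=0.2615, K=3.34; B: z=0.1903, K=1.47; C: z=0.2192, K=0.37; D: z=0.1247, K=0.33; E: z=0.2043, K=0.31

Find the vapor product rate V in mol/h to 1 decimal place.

Let ψ = V/F and solve Σ zᵢ(Kᵢ−1)/(1+ψ(Kᵢ−1)) = 0.
g(0) = ΣzᵢKᵢ − 1 = 0.3387 and g(1) = 1 − Σzᵢ/Kᵢ = -0.8371, so a root lies in (0, 1).
Newton iteration, ψ⁰ = 0.5:
  ψ = 0.5000: g = -0.18805, g' = -0.8704 → ψ = 0.2839
  ψ = 0.2839: g = -0.00012, g' = -0.9144 → ψ = 0.2838
Converged at ψ = 0.2838.
Then V = ψ·F = 0.2838·355.8 = 101.0 mol/h and L = F − V = 254.8 mol/h.

V = 101.0 mol/h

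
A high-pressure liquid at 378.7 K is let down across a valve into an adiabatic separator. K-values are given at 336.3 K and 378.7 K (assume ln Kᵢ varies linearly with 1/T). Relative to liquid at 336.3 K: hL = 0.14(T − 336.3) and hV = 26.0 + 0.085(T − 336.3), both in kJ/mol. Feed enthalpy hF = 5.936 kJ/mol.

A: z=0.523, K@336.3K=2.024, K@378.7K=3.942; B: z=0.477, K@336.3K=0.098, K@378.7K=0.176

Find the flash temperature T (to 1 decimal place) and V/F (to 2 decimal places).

Adiabatic flash: solve Rachford–Rice at each trial T, then check hF = ψ·hV(T) + (1−ψ)·hL(T).
  T = 336.3 K: K = (2.024, 0.098), RR gives ψ = 0.114, H_out = 2.964 kJ/mol
  T = 378.7 K: K = (3.942, 0.176), RR gives ψ = 0.473, H_out = 17.121 kJ/mol
  T = 357.5 K: K = (2.881, 0.134), RR gives ψ = 0.350, H_out = 11.662 kJ/mol
  T = 346.9 K: K = (2.428, 0.115), RR gives ψ = 0.257, H_out = 8.013 kJ/mol
  T = 341.6 K: K = (2.220, 0.106), RR gives ψ = 0.194, H_out = 5.734 kJ/mol
  T = 344.2 K: K = (2.320, 0.110), RR gives ψ = 0.227, H_out = 6.902 kJ/mol
  T = 342.9 K: K = (2.270, 0.108), RR gives ψ = 0.211, H_out = 6.331 kJ/mol
Linear interpolation between T = 341.6 (H_out = 5.734) and T = 342.9 (H_out = 6.331) on hF = 5.936 gives T ≈ 342.0 K, at which ψ = 0.20.

T = 342.0 K, V/F = 0.20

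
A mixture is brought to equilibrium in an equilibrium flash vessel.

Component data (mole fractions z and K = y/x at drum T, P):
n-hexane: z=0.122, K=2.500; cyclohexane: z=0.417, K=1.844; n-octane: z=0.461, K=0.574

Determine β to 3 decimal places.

Let β = V/F and solve Σ zᵢ(Kᵢ−1)/(1+β(Kᵢ−1)) = 0.
Feasibility: ΣzᵢKᵢ = 1.339, Σzᵢ/Kᵢ = 1.078 — both > 1, two phases present.
Iterate (Newton) starting at β = 0.5:
  β = 0.500: g = 0.1025, g' = -0.372 → β = 0.776
  β = 0.776: g = 0.0039, g' = -0.354 → β = 0.787
Converged at β = 0.787.

β = 0.787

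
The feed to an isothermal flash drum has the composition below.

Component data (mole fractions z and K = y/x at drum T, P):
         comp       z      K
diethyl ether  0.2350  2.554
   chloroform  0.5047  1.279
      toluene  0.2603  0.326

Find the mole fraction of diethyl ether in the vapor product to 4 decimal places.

y_diethyl ether = 0.3036

Iterate (Newton) starting at V/F = 0.31:
  V/F = 0.3100: g = 0.15428, g' = -0.4807 → V/F = 0.6309
  V/F = 0.6309: g = -0.00112, g' = -0.5311 → V/F = 0.6288
Converged at V/F = 0.6288.
Compositions from xᵢ = zᵢ/(1+V/F(Kᵢ−1)), yᵢ = Kᵢxᵢ:
  diethyl ether: x = 0.1189, y = 0.3036
  chloroform: x = 0.4294, y = 0.5492
  toluene: x = 0.4518, y = 0.1473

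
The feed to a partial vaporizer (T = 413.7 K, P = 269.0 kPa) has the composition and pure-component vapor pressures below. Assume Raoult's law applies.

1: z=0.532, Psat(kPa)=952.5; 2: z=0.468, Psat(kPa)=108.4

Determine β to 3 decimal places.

Raoult's law: Kᵢ = Pᵢˢᵃᵗ/P = Pᵢˢᵃᵗ/269.0.
  K_1 = 952.5/269.0 = 3.54089, K_2 = 108.4/269.0 = 0.40297
Let β = V/F and solve Σ zᵢ(Kᵢ−1)/(1+β(Kᵢ−1)) = 0.
Feasibility: ΣzᵢKᵢ = 2.072, Σzᵢ/Kᵢ = 1.312 — both > 1, two phases present.
Newton–Raphson from β = 0.5:
  β = 0.500: g = 0.1971, g' = -1.005 → β = 0.696
  β = 0.696: g = 0.0102, g' = -0.936 → β = 0.707
Converged at β = 0.707.

β = 0.707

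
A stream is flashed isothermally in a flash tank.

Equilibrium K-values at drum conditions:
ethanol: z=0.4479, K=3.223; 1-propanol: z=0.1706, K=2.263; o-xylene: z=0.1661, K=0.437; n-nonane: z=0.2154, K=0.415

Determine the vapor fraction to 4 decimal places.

Iterate (Newton) starting at ψ = 0.6:
  ψ = 0.6000: g = 0.21384, g' = -0.7895 → ψ = 0.8708
  ψ = 0.8708: g = 0.00142, g' = -0.8275 → ψ = 0.8726
Converged at ψ = 0.8726.

ψ = 0.8726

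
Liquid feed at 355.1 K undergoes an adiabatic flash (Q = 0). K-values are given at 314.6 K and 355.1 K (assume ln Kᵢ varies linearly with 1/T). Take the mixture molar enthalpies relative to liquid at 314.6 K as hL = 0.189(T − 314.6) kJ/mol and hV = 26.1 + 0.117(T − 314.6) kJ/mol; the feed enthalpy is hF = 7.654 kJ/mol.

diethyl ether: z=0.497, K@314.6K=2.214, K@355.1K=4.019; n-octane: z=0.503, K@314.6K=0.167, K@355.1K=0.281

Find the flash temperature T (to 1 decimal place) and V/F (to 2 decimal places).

Adiabatic flash: solve Rachford–Rice at each trial T, then check hF = ψ·hV(T) + (1−ψ)·hL(T).
  T = 314.6 K: K = (2.214, 0.167), RR gives ψ = 0.182, H_out = 4.758 kJ/mol
  T = 355.1 K: K = (4.019, 0.281), RR gives ψ = 0.525, H_out = 19.817 kJ/mol
  T = 334.9 K: K = (3.039, 0.220), RR gives ψ = 0.391, H_out = 13.463 kJ/mol
  T = 324.8 K: K = (2.609, 0.193), RR gives ψ = 0.303, H_out = 9.615 kJ/mol
  T = 319.7 K: K = (2.407, 0.180), RR gives ψ = 0.248, H_out = 7.351 kJ/mol
  T = 322.2 K: K = (2.505, 0.186), RR gives ψ = 0.276, H_out = 8.495 kJ/mol
  T = 320.9 K: K = (2.453, 0.183), RR gives ψ = 0.262, H_out = 7.909 kJ/mol
  T = 320.3 K: K = (2.430, 0.181), RR gives ψ = 0.255, H_out = 7.632 kJ/mol
Linear interpolation between T = 320.3 (H_out = 7.632) and T = 320.9 (H_out = 7.909) on hF = 7.654 gives T ≈ 320.3 K, at which ψ = 0.26.

T = 320.3 K, V/F = 0.26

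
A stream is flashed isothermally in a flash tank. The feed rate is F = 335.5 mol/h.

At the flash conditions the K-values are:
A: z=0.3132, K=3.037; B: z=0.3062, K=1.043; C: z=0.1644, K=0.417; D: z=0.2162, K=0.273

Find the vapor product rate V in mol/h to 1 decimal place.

Newton–Raphson from V/F = 0.63:
  V/F = 0.6300: g = -0.14925, g' = -0.7784 → V/F = 0.4383
  V/F = 0.4383: g = -0.00941, g' = -0.7102 → V/F = 0.4250
Converged at V/F = 0.4250.
Then V = V/F·F = 0.4250·335.5 = 142.6 mol/h and L = F − V = 192.9 mol/h.

V = 142.6 mol/h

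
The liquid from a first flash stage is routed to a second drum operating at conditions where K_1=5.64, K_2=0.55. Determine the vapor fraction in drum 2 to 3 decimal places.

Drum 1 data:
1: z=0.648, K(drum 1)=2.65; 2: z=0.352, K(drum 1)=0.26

V/F (drum 2) = 0.539

Drum 1:
Material balance + equilibrium reduce to Σ zᵢ(Kᵢ−1)/(1+ψ₁(Kᵢ−1)) = 0.
g(0) = ΣzᵢKᵢ − 1 = 0.809 and g(1) = 1 − Σzᵢ/Kᵢ = -0.598, so a root lies in (0, 1).
Binary case is linear: z₁(K₁−1)(1+ψ₁(K₂−1)) + z₂(K₂−1)(1+ψ₁(K₁−1)) = 0
⇒ ψ₁ = [z₁(K₁−1)+z₂(K₂−1)] / [−(K₁−1)(K₂−1)] = 0.8087/1.2210 = 0.662
Drum-1 compositions:
  1: x = 0.310, y = 0.821
  2: x = 0.690, y = 0.179
Drum-2 feed = drum-1 liquid: z₂ = (0.3096, 0.6904).
Drum 2:
Newton iteration, ψ₂⁰ = 0.57:
  ψ₂ = 0.570: g = -0.0237, g' = -0.755 → ψ₂ = 0.539
Converged at ψ₂ = 0.539.
  1: x = 0.088, y = 0.499
  2: x = 0.912, y = 0.501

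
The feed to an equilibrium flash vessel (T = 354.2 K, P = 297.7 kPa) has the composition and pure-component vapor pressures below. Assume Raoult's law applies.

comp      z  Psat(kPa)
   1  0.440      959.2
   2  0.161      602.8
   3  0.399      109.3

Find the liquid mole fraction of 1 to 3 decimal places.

x_1 = 0.168

Raoult's law: Kᵢ = Pᵢˢᵃᵗ/P = Pᵢˢᵃᵗ/297.7.
  K_1 = 959.2/297.7 = 3.22204, K_2 = 602.8/297.7 = 2.02486, K_3 = 109.3/297.7 = 0.36715
Rachford–Rice: g(V/F) = Σ zᵢ(Kᵢ−1)/(1+V/F(Kᵢ−1)) = 0.
Check two-phase: ΣzᵢKᵢ = 1.890 > 1 and Σzᵢ/Kᵢ = 1.303 > 1, so g(0) = 0.890 > 0 and g(1) = -0.303 < 0.
Newton iteration, V/F⁰ = 0.5:
  V/F = 0.500: g = 0.2028, g' = -0.903 → V/F = 0.725
  V/F = 0.725: g = 0.0030, g' = -0.920 → V/F = 0.728
Converged at V/F = 0.728.
Compositions from xᵢ = zᵢ/(1+V/F(Kᵢ−1)), yᵢ = Kᵢxᵢ:
  1: x = 0.168, y = 0.542
  2: x = 0.092, y = 0.187
  3: x = 0.740, y = 0.272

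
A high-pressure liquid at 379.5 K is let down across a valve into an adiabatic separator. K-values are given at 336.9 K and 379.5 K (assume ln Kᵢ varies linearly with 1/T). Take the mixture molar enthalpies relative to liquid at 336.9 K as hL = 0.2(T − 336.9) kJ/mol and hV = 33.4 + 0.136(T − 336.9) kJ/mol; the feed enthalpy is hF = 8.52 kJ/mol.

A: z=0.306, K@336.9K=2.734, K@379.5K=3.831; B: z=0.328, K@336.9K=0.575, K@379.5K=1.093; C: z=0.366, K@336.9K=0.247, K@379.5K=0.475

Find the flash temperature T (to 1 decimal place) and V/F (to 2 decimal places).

T = 345.6 K, V/F = 0.21

Adiabatic flash: solve Rachford–Rice at each trial T, then check hF = ψ·hV(T) + (1−ψ)·hL(T).
  T = 336.9 K: K = (2.734, 0.575, 0.247), RR gives ψ = 0.109, H_out = 3.635 kJ/mol
  T = 379.5 K: K = (3.831, 1.093, 0.475), RR gives ψ = 0.729, H_out = 30.883 kJ/mol
  T = 358.2 K: K = (3.269, 0.808, 0.349), RR gives ψ = 0.365, H_out = 15.941 kJ/mol
  T = 347.5 K: K = (2.996, 0.685, 0.295), RR gives ψ = 0.229, H_out = 9.616 kJ/mol
  T = 342.2 K: K = (2.864, 0.628, 0.270), RR gives ψ = 0.168, H_out = 6.614 kJ/mol
  T = 344.9 K: K = (2.931, 0.657, 0.283), RR gives ψ = 0.199, H_out = 8.137 kJ/mol
  T = 346.2 K: K = (2.964, 0.671, 0.289), RR gives ψ = 0.214, H_out = 8.875 kJ/mol
Linear interpolation between T = 344.9 (H_out = 8.137) and T = 346.2 (H_out = 8.875) on hF = 8.52 gives T ≈ 345.6 K, at which ψ = 0.21.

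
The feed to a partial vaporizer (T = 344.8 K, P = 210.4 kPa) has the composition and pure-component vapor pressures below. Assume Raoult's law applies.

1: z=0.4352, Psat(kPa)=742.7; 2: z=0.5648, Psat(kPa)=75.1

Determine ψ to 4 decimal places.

ψ = 0.4535

Raoult's law: Kᵢ = Pᵢˢᵃᵗ/P = Pᵢˢᵃᵗ/210.4.
  K_1 = 742.7/210.4 = 3.529943, K_2 = 75.1/210.4 = 0.356939
Material balance + equilibrium reduce to Σ zᵢ(Kᵢ−1)/(1+ψ(Kᵢ−1)) = 0.
Check two-phase: ΣzᵢKᵢ = 1.7378 > 1 and Σzᵢ/Kᵢ = 1.7056 > 1, so g(0) = 0.7378 > 0 and g(1) = -0.7056 < 0.
Newton–Raphson from ψ = 0.5:
  ψ = 0.5000: g = -0.04921, g' = -1.0504 → ψ = 0.4531
  ψ = 0.4531: g = 0.00039, g' = -1.0698 → ψ = 0.4535
Converged at ψ = 0.4535.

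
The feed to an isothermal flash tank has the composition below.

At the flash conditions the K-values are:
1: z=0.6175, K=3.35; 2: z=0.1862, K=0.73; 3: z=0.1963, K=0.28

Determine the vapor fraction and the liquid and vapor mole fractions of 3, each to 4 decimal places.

Let ψ = V/F and solve Σ zᵢ(Kᵢ−1)/(1+ψ(Kᵢ−1)) = 0.
Check two-phase: ΣzᵢKᵢ = 2.2595 > 1 and Σzᵢ/Kᵢ = 1.1405 > 1, so g(0) = 1.2595 > 0 and g(1) = -0.1405 < 0.
Iterate (Newton) starting at ψ = 0.58:
  ψ = 0.5800: g = 0.31182, g' = -0.9298 → ψ = 0.9153
  ψ = 0.9153: g = -0.02080, g' = -1.2428 → ψ = 0.8986
  ψ = 0.8986: g = -0.00043, g' = -1.1925 → ψ = 0.8983
Converged at ψ = 0.8983.
Compositions from xᵢ = zᵢ/(1+ψ(Kᵢ−1)), yᵢ = Kᵢxᵢ:
  1: x = 0.1985, y = 0.6650
  2: x = 0.2458, y = 0.1794
  3: x = 0.5557, y = 0.1556

ψ = 0.8983, x_3 = 0.5557, y_3 = 0.1556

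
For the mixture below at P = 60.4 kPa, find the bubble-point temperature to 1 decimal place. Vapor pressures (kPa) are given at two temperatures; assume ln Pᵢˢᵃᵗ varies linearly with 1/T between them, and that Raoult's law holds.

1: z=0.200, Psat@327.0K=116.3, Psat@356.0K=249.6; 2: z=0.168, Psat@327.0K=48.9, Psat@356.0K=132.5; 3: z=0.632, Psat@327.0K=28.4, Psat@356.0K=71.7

Bubble-point temperature: ΣzᵢPᵢˢᵃᵗ(T) = P. Interpolate ln Pᵢˢᵃᵗ = aᵢ + bᵢ/T.
  T = 327.0 K: ΣzᵢPᵢˢᵃᵗ = 49.42 kPa
  T = 356.0 K: ΣzᵢPᵢˢᵃᵗ = 117.49 kPa
  T = 341.5 K: ΣzᵢPᵢˢᵃᵗ = 77.53 kPa
  T = 334.2 K: ΣzᵢPᵢˢᵃᵗ = 62.09 kPa
  T = 330.6 K: ΣzᵢPᵢˢᵃᵗ = 55.46 kPa
  T = 332.4 K: ΣzᵢPᵢˢᵃᵗ = 58.70 kPa
Interpolating between 332.4 K and 334.2 K gives T ≈ 333.3 K.

T = 333.3 K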